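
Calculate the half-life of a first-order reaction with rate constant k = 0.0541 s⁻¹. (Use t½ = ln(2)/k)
12.81 s

t½ = ln(2)/k = 0.6931/0.0541 = 12.81 s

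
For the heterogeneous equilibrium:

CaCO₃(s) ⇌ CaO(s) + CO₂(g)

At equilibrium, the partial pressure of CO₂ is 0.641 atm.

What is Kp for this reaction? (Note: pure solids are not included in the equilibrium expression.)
K_p = 0.641

Solids (CaCO₃, CaO) have activity 1 and are excluded.
Kp = P(CO₂) = 0.641.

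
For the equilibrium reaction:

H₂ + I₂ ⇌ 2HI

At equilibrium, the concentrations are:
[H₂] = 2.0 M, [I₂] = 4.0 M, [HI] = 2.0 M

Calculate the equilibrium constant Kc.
K_c = 0.5000

Kc = ([HI]^2) / ([H₂] × [I₂])
   = ((2.0)^2) / ((2.0)·(4.0))
   = 4 / 8 = 0.5000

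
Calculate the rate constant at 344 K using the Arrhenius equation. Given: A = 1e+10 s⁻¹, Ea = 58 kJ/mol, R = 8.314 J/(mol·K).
1.56e+01 s⁻¹

k = A·exp(-Ea/(R·T)) = 1e+10·exp(-58000/(8.314·344)) = 1e+10·exp(-20.2796) = 1e+10·1.5584e-09 = 1.56e+01 s⁻¹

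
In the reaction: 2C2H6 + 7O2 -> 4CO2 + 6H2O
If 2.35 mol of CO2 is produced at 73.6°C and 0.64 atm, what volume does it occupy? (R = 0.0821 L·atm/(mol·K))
T = 73.6°C + 273.15 = 346.75 K
V = nRT/P = (2.35 × 0.0821 × 346.75) / 0.64
V = 104.53 L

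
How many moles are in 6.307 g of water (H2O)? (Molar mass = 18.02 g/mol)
Moles = 6.307 g ÷ 18.02 g/mol = 0.35 mol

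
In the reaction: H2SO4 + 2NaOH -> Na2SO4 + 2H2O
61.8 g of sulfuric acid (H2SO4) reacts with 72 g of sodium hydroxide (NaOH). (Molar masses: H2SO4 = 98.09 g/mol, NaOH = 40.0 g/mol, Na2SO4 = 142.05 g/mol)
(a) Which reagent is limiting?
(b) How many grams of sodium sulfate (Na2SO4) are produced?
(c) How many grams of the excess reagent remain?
(a) H2SO4, (b) 89.5 g, (c) 21.6 g

Moles of H2SO4 = 61.8 g ÷ 98.09 g/mol = 0.630034 mol
Moles of NaOH = 72 g ÷ 40.0 g/mol = 1.8 mol
Moles ÷ coefficient: H2SO4: 0.630034/1 = 0.63, NaOH: 1.8/2 = 0.9
(a) H2SO4 has the smaller value, so H2SO4 is the limiting reagent.
(b) Moles of Na2SO4 = 0.630034 mol H2SO4 × (1/1) = 0.630034 mol; mass = 0.630034 mol × 142.05 g/mol = 89.5 g
(c) NaOH consumed = 0.630034 × (2/1) = 1.26007 mol; remaining = 1.8 − 1.26007 = 0.539933 mol; mass = 0.539933 mol × 40.0 g/mol = 21.6 g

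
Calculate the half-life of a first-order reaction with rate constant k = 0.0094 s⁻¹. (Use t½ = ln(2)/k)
73.74 s

t½ = ln(2)/k = 0.6931/0.0094 = 73.74 s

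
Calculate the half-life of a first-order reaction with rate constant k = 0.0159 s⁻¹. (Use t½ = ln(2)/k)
43.59 s

t½ = ln(2)/k = 0.6931/0.0159 = 43.59 s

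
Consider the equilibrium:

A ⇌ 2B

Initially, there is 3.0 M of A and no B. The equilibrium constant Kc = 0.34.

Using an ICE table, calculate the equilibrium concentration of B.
[B] = 0.929 M

ICE: [A] = 3.0 − x, [B] = 2x.
Kc = (2x)²/(3.0 − x) = 0.34 ⇒ 4x² + 0.34x − 1.02 = 0.
x = (−0.34 + √(0.34² + 4·4·1.02))/(2·4) = (−0.34 + √16.436)/8 = 0.46426.
[B] = 2x = 0.929 M.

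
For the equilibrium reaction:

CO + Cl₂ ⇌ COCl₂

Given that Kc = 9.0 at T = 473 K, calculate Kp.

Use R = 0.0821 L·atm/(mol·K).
K_p = 0.2318

Δn = (moles gaseous products) − (moles gaseous reactants) = -1
T = 473 K; RT = 0.0821 × 473 = 38.8333
Kp = Kc·(RT)^Δn = 9.0 × (38.8333)^-1 = 9.0 × 0.0257511 = 0.2318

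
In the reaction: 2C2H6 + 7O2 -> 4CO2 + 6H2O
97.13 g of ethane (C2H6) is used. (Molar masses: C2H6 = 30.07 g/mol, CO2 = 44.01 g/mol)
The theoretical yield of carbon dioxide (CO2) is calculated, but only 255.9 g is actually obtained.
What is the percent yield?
Moles of C2H6 = 97.13 g ÷ 30.07 g/mol = 3.23013 mol
Mole ratio: 4 mol CO2 / 2 mol C2H6
Moles of CO2 = 3.23013 × (4/2) = 6.46026 mol
Theoretical yield = 6.46026 mol × 44.01 g/mol = 284.32 g
Actual yield = 255.9 g
Percent yield = (255.9 / 284.32) × 100% = 90.0%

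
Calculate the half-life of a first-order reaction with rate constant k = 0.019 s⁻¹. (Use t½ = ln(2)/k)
36.48 s

t½ = ln(2)/k = 0.6931/0.019 = 36.48 s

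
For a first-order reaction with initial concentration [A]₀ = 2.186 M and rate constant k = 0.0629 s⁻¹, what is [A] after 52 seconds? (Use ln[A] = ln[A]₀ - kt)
0.0830 M

ln[A] = ln[A]₀ - k·t = ln(2.186) - (0.0629)·(52) = 0.7821 - 3.2708 = -2.4887
[A] = e^(-2.4887) = 0.0830 M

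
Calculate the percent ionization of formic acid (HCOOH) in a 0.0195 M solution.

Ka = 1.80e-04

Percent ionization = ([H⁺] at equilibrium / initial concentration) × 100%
Percent ionization = 9.16%

Let x = [H⁺]. Ka = x²/(C - x) ⇒ x² + (1.80e-04)x - (1.80e-04)(0.0195) = 0. x = 1.7857e-03. Percent = (1.7857e-03/0.0195) × 100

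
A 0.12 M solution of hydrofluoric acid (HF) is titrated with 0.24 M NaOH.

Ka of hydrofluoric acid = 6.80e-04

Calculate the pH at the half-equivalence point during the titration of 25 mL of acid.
pH = pKa = 3.17

At the half-equivalence point, [HA] = [A⁻], so by Henderson–Hasselbalch pH = pKa + log(1) = pKa.
pKa = −log(6.80e-04) = 3.17.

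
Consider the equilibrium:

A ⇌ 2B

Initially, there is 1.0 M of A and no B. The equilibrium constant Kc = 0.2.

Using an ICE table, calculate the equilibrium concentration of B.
[B] = 0.400 M

ICE: [A] = 1.0 − x, [B] = 2x.
Kc = (2x)²/(1.0 − x) = 0.2 ⇒ 4x² + 0.2x − 0.2 = 0.
x = (−0.2 + √(0.2² + 4·4·0.2))/(2·4) = (−0.2 + √3.24)/8 = 0.2.
[B] = 2x = 0.400 M.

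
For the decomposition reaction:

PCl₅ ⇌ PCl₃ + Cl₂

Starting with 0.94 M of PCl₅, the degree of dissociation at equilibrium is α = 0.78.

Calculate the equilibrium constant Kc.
K_c = 2.5995

x = α·[A]₀ = 0.78 × 0.94 = 0.7332 M dissociated.
At eq: [PCl₅] = 0.94 − 0.7332 = 0.2068 M; [PCl₃] = [Cl₂] = x = 0.7332 M.
Kc = [PCl₃][Cl₂]/[PCl₅] = (0.7332)²/0.2068 = 2.6.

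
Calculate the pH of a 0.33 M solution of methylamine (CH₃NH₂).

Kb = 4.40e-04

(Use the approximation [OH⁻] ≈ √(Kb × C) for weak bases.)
pH = 12.08

[OH⁻] = √(Kb × C) = √(4.40e-04 × 0.33) = 1.2050e-02. pOH = 1.92, pH = 14 - pOH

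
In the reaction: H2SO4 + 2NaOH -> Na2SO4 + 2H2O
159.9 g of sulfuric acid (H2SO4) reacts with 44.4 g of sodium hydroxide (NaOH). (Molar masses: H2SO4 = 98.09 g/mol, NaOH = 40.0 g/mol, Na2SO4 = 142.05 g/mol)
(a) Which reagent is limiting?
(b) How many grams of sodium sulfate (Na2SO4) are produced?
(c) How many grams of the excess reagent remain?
(a) NaOH, (b) 78.84 g, (c) 105.5 g

Moles of H2SO4 = 159.9 g ÷ 98.09 g/mol = 1.63014 mol
Moles of NaOH = 44.4 g ÷ 40.0 g/mol = 1.11 mol
Moles ÷ coefficient: H2SO4: 1.63014/1 = 1.63, NaOH: 1.11/2 = 0.555
(a) NaOH has the smaller value, so NaOH is the limiting reagent.
(b) Moles of Na2SO4 = 1.11 mol NaOH × (1/2) = 0.555 mol; mass = 0.555 mol × 142.05 g/mol = 78.84 g
(c) H2SO4 consumed = 1.11 × (1/2) = 0.555 mol; remaining = 1.63014 − 0.555 = 1.07514 mol; mass = 1.07514 mol × 98.09 g/mol = 105.5 g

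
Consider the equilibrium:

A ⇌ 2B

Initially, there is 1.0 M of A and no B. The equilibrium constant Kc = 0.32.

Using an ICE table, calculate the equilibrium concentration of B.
[B] = 0.491 M

ICE: [A] = 1.0 − x, [B] = 2x.
Kc = (2x)²/(1.0 − x) = 0.32 ⇒ 4x² + 0.32x − 0.32 = 0.
x = (−0.32 + √(0.32² + 4·4·0.32))/(2·4) = (−0.32 + √5.2224)/8 = 0.24566.
[B] = 2x = 0.491 M.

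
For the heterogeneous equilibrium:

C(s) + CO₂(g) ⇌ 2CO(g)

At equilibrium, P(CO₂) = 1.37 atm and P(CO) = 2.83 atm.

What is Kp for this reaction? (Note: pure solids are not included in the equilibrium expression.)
K_p = 5.846

Solid C is excluded.
Kp = P(CO)²/P(CO₂) = (2.83)²/1.37 = 8.009/1.37 = 5.846.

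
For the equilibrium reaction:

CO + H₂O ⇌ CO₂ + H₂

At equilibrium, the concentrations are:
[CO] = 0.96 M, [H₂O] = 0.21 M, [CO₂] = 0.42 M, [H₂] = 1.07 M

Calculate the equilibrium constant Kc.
K_c = 2.2292

Kc = ([CO₂] × [H₂]) / ([CO] × [H₂O])
   = ((0.42)·(1.07)) / ((0.96)·(0.21))
   = 0.4494 / 0.2016 = 2.2292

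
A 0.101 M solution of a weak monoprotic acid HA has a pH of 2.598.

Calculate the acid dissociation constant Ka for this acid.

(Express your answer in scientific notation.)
K_a = 6.47e-05

[H⁺] = 10^(−pH) = 10^(−2.598) = 2.523e-03 M. For HA ⇌ H⁺ + A⁻, Ka = x²/(C − x) = (2.523e-03)²/(0.101 − 2.523e-03) = 6.47e-05.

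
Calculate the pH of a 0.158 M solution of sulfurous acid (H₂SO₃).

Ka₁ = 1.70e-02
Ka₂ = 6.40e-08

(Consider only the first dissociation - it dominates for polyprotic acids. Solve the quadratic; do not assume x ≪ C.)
pH = 1.36

x² + Ka₁·x − Ka₁·C = 0 with Ka₁ = 1.70e-02, C = 0.158.
x = (−Ka₁ + √(Ka₁² + 4·Ka₁·C))/2 = 4.4019e-02 M, so pH = 1.36.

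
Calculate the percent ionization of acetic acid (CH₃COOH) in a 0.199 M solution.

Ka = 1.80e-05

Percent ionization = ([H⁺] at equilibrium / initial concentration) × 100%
Percent ionization = 0.947%

Let x = [H⁺]. Ka = x²/(C - x) ⇒ x² + (1.80e-05)x - (1.80e-05)(0.199) = 0. x = 1.8836e-03. Percent = (1.8836e-03/0.199) × 100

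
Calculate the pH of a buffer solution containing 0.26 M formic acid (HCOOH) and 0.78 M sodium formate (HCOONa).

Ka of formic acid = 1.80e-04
pH = 4.22

pKa = -log(1.80e-04) = 3.74. pH = pKa + log([A⁻]/[HA]) = 3.74 + log(0.78/0.26)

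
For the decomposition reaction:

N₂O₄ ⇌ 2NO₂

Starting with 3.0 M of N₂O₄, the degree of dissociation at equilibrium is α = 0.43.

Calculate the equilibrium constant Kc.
K_c = 3.8926

x = α·[A]₀ = 0.43 × 3.0 = 1.29 M dissociated.
At eq: [N₂O₄] = 3.0 − 1.29 = 1.71 M; [NO₂] = 2x = 2.58 M.
Kc = [NO₂]²/[N₂O₄] = (2.58)²/1.71 = 3.893.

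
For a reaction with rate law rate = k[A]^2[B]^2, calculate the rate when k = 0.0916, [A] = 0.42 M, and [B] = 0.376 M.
0.002284 M/s

rate = k·[A]^2·[B]^2 = 0.0916·(0.42)^2·(0.376)^2 = 0.0916·0.1764·0.141376 = 0.002284 M/s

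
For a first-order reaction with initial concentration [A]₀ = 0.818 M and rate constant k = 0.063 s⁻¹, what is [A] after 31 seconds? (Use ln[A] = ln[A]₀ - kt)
0.1160 M

ln[A] = ln[A]₀ - k·t = ln(0.818) - (0.063)·(31) = -0.2009 - 1.9530 = -2.1539
[A] = e^(-2.1539) = 0.1160 M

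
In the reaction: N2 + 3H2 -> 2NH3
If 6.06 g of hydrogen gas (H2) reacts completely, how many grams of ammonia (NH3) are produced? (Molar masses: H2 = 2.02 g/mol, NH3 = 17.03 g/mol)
Moles of H2 = 6.06 g ÷ 2.02 g/mol = 3 mol
Mole ratio: 2 mol NH3 / 3 mol H2
Moles of NH3 = 3 × (2/3) = 2 mol
Mass of NH3 = 2 mol × 17.03 g/mol = 34.06 g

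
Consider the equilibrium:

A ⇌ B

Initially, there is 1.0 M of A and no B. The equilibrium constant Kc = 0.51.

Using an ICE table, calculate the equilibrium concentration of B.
[B] = 0.338 M

ICE: [A] = 1.0 − x, [B] = x.
Kc = x/(1.0 − x) = 0.51 ⇒ x = 0.51·1.0/(1 + 0.51) = 0.51/1.51 = 0.3377.
[B] = x = 0.338 M.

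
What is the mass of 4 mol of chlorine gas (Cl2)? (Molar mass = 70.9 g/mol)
Mass = 4 mol × 70.9 g/mol = 283.6 g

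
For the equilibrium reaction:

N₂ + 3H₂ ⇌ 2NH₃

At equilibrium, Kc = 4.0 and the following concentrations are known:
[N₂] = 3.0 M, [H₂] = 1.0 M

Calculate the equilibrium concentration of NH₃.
[NH₃] = 3.4641 M

Kc = ([NH₃]^2) / ([N₂] × [H₂]^3) = 4.0
[NH₃]^2 = Kc · (reactant terms)/(other product terms) = 4.0 · 3 / 1 = 12
[NH₃] = (12)^(1/2) = 3.4641 M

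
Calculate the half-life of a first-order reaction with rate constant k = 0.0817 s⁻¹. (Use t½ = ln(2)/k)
8.48 s

t½ = ln(2)/k = 0.6931/0.0817 = 8.48 s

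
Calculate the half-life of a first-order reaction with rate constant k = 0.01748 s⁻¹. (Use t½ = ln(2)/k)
39.65 s

t½ = ln(2)/k = 0.6931/0.01748 = 39.65 s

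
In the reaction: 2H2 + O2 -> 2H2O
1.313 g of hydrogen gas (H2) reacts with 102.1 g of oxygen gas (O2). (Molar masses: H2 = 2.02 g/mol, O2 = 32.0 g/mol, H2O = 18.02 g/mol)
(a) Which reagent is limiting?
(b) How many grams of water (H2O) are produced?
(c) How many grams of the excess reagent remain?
(a) H2, (b) 11.71 g, (c) 91.7 g

Moles of H2 = 1.313 g ÷ 2.02 g/mol = 0.65 mol
Moles of O2 = 102.1 g ÷ 32.0 g/mol = 3.19062 mol
Moles ÷ coefficient: H2: 0.65/2 = 0.325, O2: 3.19062/1 = 3.191
(a) H2 has the smaller value, so H2 is the limiting reagent.
(b) Moles of H2O = 0.65 mol H2 × (2/2) = 0.65 mol; mass = 0.65 mol × 18.02 g/mol = 11.71 g
(c) O2 consumed = 0.65 × (1/2) = 0.325 mol; remaining = 3.19062 − 0.325 = 2.86562 mol; mass = 2.86562 mol × 32.0 g/mol = 91.7 g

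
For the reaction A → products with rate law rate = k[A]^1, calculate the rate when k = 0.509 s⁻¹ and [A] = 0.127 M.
0.06464 M/s

rate = k·[A]^1 = 0.509·(0.127)^1 = 0.509·0.127 = 0.06464 M/s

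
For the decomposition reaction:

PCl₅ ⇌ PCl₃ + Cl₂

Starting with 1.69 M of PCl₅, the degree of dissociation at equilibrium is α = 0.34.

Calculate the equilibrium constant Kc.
K_c = 0.2960

x = α·[A]₀ = 0.34 × 1.69 = 0.5746 M dissociated.
At eq: [PCl₅] = 1.69 − 0.5746 = 1.115 M; [PCl₃] = [Cl₂] = x = 0.5746 M.
Kc = [PCl₃][Cl₂]/[PCl₅] = (0.5746)²/1.115 = 0.296.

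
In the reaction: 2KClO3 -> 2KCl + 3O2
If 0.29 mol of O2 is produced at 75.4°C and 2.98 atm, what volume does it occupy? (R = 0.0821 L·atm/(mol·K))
T = 75.4°C + 273.15 = 348.55 K
V = nRT/P = (0.29 × 0.0821 × 348.55) / 2.98
V = 2.78 L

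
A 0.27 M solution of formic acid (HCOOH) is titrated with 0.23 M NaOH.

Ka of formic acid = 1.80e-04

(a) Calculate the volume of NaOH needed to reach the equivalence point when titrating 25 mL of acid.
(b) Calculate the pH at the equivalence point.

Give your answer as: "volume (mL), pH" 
V = 29.3 mL, pH = 8.42

(a) At equivalence: moles acid = moles base.
moles acid = 0.27 × 0.025 = 0.00675 mol; V_NaOH = 0.00675/0.23 = 0.02935 L = 29.3 mL.
(b) At equivalence, all acid → conjugate base A⁻ at [A⁻] = 0.00675/0.05435 = 0.1242 M.
Kb = Kw/Ka = 1.0e-14/1.80e-04 = 5.556e-11; [OH⁻] = √(Kb·[A⁻]) = 2.627e-06; pOH = 5.58; pH = 14 − pOH = 8.42.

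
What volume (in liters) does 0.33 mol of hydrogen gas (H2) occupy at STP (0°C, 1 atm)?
At STP, 1 mol of gas occupies 22.4 L
Volume = 0.33 mol × 22.4 L/mol = 7.39 L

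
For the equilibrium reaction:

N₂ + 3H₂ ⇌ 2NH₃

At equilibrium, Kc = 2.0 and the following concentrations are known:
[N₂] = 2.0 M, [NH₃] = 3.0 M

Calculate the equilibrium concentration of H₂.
[H₂] = 1.3104 M

Kc = ([NH₃]^2) / ([N₂] × [H₂]^3) = 2.0
[H₂]^3 = (product terms)/(Kc · other reactant terms) = 9 / (2.0 · 2) = 2.25
[H₂] = (2.25)^(1/3) = 1.3104 M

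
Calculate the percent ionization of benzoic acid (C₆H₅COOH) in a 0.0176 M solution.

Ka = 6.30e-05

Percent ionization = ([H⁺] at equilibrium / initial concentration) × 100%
Percent ionization = 5.81%

Let x = [H⁺]. Ka = x²/(C - x) ⇒ x² + (6.30e-05)x - (6.30e-05)(0.0176) = 0. x = 1.0220e-03. Percent = (1.0220e-03/0.0176) × 100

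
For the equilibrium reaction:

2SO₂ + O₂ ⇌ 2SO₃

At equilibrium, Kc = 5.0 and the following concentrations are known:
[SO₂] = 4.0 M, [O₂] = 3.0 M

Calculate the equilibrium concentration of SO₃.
[SO₃] = 15.4919 M

Kc = ([SO₃]^2) / ([SO₂]^2 × [O₂]) = 5.0
[SO₃]^2 = Kc · (reactant terms)/(other product terms) = 5.0 · 48 / 1 = 240
[SO₃] = (240)^(1/2) = 15.4919 M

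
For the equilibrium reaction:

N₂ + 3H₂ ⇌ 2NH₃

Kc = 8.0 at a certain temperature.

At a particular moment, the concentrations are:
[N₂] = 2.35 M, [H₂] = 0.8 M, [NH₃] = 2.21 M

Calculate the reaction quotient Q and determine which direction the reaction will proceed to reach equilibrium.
Q = 4.059, Q < K, reaction proceeds forward (toward products)

Q = ([NH₃]^2) / ([N₂] × [H₂]^3)
  = ((2.21)^2) / ((2.35)·(0.8)^3) = 4.8841/1.2032 = 4.059
Since Q = 4.059 < Kc = 8.0, the reaction proceeds forward (toward products) to reach equilibrium.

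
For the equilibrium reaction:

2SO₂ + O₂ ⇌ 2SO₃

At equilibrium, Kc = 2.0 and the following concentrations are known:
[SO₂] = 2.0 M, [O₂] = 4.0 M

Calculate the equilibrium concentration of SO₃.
[SO₃] = 5.6569 M

Kc = ([SO₃]^2) / ([SO₂]^2 × [O₂]) = 2.0
[SO₃]^2 = Kc · (reactant terms)/(other product terms) = 2.0 · 16 / 1 = 32
[SO₃] = (32)^(1/2) = 5.6569 M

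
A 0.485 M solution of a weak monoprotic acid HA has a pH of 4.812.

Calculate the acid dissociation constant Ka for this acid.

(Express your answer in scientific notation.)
K_a = 4.90e-10

[H⁺] = 10^(−pH) = 10^(−4.812) = 1.542e-05 M. For HA ⇌ H⁺ + A⁻, Ka = x²/(C − x) = (1.542e-05)²/(0.485 − 1.542e-05) = 4.90e-10.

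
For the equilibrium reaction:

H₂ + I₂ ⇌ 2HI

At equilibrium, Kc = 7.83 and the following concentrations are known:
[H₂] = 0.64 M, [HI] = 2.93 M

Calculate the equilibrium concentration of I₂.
[I₂] = 1.7131 M

Kc = ([HI]^2) / ([H₂] × [I₂]) = 7.83
[I₂]^1 = (product terms)/(Kc · other reactant terms) = 8.5849 / (7.83 · 0.64) = 1.7131
[I₂] = 1.7131 M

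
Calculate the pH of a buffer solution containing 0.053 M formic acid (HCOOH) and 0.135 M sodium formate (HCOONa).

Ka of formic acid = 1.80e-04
pH = 4.15

pKa = -log(1.80e-04) = 3.74. pH = pKa + log([A⁻]/[HA]) = 3.74 + log(0.135/0.053)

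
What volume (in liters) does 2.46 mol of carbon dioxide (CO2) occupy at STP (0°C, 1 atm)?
At STP, 1 mol of gas occupies 22.4 L
Volume = 2.46 mol × 22.4 L/mol = 55.10 L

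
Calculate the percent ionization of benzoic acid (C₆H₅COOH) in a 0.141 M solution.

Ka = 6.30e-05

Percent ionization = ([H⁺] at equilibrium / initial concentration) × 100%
Percent ionization = 2.09%

Let x = [H⁺]. Ka = x²/(C - x) ⇒ x² + (6.30e-05)x - (6.30e-05)(0.141) = 0. x = 2.9491e-03. Percent = (2.9491e-03/0.141) × 100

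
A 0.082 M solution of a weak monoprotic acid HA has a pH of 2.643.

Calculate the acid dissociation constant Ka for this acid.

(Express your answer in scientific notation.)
K_a = 6.49e-05

[H⁺] = 10^(−pH) = 10^(−2.643) = 2.275e-03 M. For HA ⇌ H⁺ + A⁻, Ka = x²/(C − x) = (2.275e-03)²/(0.082 − 2.275e-03) = 6.49e-05.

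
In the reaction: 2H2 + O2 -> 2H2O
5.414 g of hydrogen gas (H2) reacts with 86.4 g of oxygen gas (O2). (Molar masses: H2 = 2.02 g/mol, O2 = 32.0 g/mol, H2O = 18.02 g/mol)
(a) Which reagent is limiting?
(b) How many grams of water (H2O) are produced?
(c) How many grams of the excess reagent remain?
(a) H2, (b) 48.3 g, (c) 43.52 g

Moles of H2 = 5.414 g ÷ 2.02 g/mol = 2.6802 mol
Moles of O2 = 86.4 g ÷ 32.0 g/mol = 2.7 mol
Moles ÷ coefficient: H2: 2.6802/2 = 1.34, O2: 2.7/1 = 2.7
(a) H2 has the smaller value, so H2 is the limiting reagent.
(b) Moles of H2O = 2.6802 mol H2 × (2/2) = 2.6802 mol; mass = 2.6802 mol × 18.02 g/mol = 48.3 g
(c) O2 consumed = 2.6802 × (1/2) = 1.3401 mol; remaining = 2.7 − 1.3401 = 1.3599 mol; mass = 1.3599 mol × 32.0 g/mol = 43.52 g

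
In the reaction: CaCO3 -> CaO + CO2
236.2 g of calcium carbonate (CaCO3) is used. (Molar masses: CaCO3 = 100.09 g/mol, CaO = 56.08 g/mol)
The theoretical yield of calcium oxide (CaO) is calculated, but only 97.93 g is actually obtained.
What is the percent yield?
Moles of CaCO3 = 236.2 g ÷ 100.09 g/mol = 2.35988 mol
Mole ratio: 1 mol CaO / 1 mol CaCO3
Moles of CaO = 2.35988 × (1/1) = 2.35988 mol
Theoretical yield = 2.35988 mol × 56.08 g/mol = 132.34 g
Actual yield = 97.93 g
Percent yield = (97.93 / 132.34) × 100% = 74.0%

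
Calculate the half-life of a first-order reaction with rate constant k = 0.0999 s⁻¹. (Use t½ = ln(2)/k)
6.94 s

t½ = ln(2)/k = 0.6931/0.0999 = 6.94 s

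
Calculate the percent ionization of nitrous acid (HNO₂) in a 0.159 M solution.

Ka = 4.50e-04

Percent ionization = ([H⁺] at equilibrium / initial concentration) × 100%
Percent ionization = 5.18%

Let x = [H⁺]. Ka = x²/(C - x) ⇒ x² + (4.50e-04)x - (4.50e-04)(0.159) = 0. x = 8.2367e-03. Percent = (8.2367e-03/0.159) × 100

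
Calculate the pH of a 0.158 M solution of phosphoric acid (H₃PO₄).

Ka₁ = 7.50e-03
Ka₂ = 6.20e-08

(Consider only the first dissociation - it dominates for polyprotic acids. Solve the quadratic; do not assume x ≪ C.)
pH = 1.51

x² + Ka₁·x − Ka₁·C = 0 with Ka₁ = 7.50e-03, C = 0.158.
x = (−Ka₁ + √(Ka₁² + 4·Ka₁·C))/2 = 3.0877e-02 M, so pH = 1.51.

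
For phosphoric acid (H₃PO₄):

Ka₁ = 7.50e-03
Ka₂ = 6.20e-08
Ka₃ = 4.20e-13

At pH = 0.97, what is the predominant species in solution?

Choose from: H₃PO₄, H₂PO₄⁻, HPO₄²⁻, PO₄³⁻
H₃PO₄

pKa1 = 2.12, pKa2 = 7.21, pKa3 = 12.38. Each pKa is the crossover between adjacent species; pH = 0.97 lies in the region where H₃PO₄ predominates.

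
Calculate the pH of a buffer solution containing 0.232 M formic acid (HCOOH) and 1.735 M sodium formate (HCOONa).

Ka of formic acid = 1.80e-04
pH = 4.62

pKa = -log(1.80e-04) = 3.74. pH = pKa + log([A⁻]/[HA]) = 3.74 + log(1.735/0.232)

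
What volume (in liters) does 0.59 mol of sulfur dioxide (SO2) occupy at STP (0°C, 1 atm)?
At STP, 1 mol of gas occupies 22.4 L
Volume = 0.59 mol × 22.4 L/mol = 13.22 L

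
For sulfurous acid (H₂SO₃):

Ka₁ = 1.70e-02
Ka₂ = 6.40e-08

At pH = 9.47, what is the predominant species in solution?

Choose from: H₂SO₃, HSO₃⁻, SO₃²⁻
SO₃²⁻

pKa1 = 1.77, pKa2 = 7.19. Each pKa is the crossover between adjacent species; pH = 9.47 lies in the region where SO₃²⁻ predominates.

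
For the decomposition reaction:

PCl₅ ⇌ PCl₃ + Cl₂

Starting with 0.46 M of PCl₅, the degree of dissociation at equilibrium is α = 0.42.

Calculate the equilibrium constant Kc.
K_c = 0.1399

x = α·[A]₀ = 0.42 × 0.46 = 0.1932 M dissociated.
At eq: [PCl₅] = 0.46 − 0.1932 = 0.2668 M; [PCl₃] = [Cl₂] = x = 0.1932 M.
Kc = [PCl₃][Cl₂]/[PCl₅] = (0.1932)²/0.2668 = 0.1399.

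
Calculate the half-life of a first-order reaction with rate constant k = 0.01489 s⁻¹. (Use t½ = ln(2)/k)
46.55 s

t½ = ln(2)/k = 0.6931/0.01489 = 46.55 s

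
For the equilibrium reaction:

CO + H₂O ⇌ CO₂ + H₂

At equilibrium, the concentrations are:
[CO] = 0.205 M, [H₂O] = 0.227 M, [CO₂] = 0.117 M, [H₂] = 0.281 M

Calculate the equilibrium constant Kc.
K_c = 0.7065

Kc = ([CO₂] × [H₂]) / ([CO] × [H₂O])
   = ((0.117)·(0.281)) / ((0.205)·(0.227))
   = 0.032877 / 0.046535 = 0.7065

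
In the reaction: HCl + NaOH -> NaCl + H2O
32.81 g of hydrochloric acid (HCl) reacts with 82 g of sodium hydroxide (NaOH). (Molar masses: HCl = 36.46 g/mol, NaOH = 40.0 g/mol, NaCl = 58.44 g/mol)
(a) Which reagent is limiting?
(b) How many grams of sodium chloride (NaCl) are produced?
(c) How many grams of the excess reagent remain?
(a) HCl, (b) 52.59 g, (c) 46 g

Moles of HCl = 32.81 g ÷ 36.46 g/mol = 0.89989 mol
Moles of NaOH = 82 g ÷ 40.0 g/mol = 2.05 mol
Moles ÷ coefficient: HCl: 0.89989/1 = 0.8999, NaOH: 2.05/1 = 2.05
(a) HCl has the smaller value, so HCl is the limiting reagent.
(b) Moles of NaCl = 0.89989 mol HCl × (1/1) = 0.89989 mol; mass = 0.89989 mol × 58.44 g/mol = 52.59 g
(c) NaOH consumed = 0.89989 × (1/1) = 0.89989 mol; remaining = 2.05 − 0.89989 = 1.15011 mol; mass = 1.15011 mol × 40.0 g/mol = 46 g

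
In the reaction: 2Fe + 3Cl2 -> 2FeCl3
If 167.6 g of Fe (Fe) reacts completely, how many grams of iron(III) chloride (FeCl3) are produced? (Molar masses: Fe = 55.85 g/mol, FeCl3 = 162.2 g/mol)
Moles of Fe = 167.6 g ÷ 55.85 g/mol = 3.0009 mol
Mole ratio: 2 mol FeCl3 / 2 mol Fe
Moles of FeCl3 = 3.0009 × (2/2) = 3.0009 mol
Mass of FeCl3 = 3.0009 mol × 162.2 g/mol = 486.7 g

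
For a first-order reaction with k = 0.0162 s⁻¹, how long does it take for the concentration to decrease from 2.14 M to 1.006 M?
46.59 s

From ln[A] = ln[A]₀ - k·t: t = ln([A]₀/[A])/k = ln(2.14/1.006)/0.0162 = ln(2.1272)/0.0162 = 0.7548/0.0162 = 46.59 s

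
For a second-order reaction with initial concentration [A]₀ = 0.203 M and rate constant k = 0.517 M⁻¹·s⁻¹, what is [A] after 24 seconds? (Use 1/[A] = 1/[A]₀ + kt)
0.0577 M

1/[A] = 1/[A]₀ + k·t = 1/0.203 + (0.517)·(24) = 4.9261 + 12.4080 = 17.3341
[A] = 1/17.3341 = 0.0577 M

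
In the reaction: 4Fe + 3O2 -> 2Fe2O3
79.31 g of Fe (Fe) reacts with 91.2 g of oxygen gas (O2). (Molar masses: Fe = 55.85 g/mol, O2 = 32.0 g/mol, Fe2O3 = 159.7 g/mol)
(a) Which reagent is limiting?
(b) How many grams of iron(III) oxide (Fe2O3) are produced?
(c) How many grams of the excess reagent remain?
(a) Fe, (b) 113.4 g, (c) 57.12 g

Moles of Fe = 79.31 g ÷ 55.85 g/mol = 1.42005 mol
Moles of O2 = 91.2 g ÷ 32.0 g/mol = 2.85 mol
Moles ÷ coefficient: Fe: 1.42005/4 = 0.355, O2: 2.85/3 = 0.95
(a) Fe has the smaller value, so Fe is the limiting reagent.
(b) Moles of Fe2O3 = 1.42005 mol Fe × (2/4) = 0.710027 mol; mass = 0.710027 mol × 159.7 g/mol = 113.4 g
(c) O2 consumed = 1.42005 × (3/4) = 1.06504 mol; remaining = 2.85 − 1.06504 = 1.78496 mol; mass = 1.78496 mol × 32.0 g/mol = 57.12 g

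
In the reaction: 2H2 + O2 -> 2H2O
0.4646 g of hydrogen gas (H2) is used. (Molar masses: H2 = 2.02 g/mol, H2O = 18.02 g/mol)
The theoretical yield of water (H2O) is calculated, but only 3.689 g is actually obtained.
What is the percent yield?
Moles of H2 = 0.4646 g ÷ 2.02 g/mol = 0.23 mol
Mole ratio: 2 mol H2O / 2 mol H2
Moles of H2O = 0.23 × (2/2) = 0.23 mol
Theoretical yield = 0.23 mol × 18.02 g/mol = 4.1446 g
Actual yield = 3.689 g
Percent yield = (3.689 / 4.1446) × 100% = 89.0%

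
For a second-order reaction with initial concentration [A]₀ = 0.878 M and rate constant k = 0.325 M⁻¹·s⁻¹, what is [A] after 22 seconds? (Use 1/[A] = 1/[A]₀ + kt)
0.1206 M

1/[A] = 1/[A]₀ + k·t = 1/0.878 + (0.325)·(22) = 1.1390 + 7.1500 = 8.2890
[A] = 1/8.2890 = 0.1206 M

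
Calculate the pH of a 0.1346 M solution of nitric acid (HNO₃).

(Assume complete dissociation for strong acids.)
pH = 0.87

[H⁺] = 0.1346 M for strong acid. pH = -log[H⁺] = -log(0.1346)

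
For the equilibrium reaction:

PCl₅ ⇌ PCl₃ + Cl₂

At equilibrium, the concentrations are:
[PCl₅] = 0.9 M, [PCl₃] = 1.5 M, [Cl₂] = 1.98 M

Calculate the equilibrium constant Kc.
K_c = 3.3000

Kc = ([PCl₃] × [Cl₂]) / ([PCl₅])
   = ((1.5)·(1.98)) / ((0.9))
   = 2.97 / 0.9 = 3.3000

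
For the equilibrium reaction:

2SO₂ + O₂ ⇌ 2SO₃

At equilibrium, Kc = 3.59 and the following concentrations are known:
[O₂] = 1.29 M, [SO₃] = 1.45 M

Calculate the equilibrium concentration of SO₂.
[SO₂] = 0.6738 M

Kc = ([SO₃]^2) / ([SO₂]^2 × [O₂]) = 3.59
[SO₂]^2 = (product terms)/(Kc · other reactant terms) = 2.1025 / (3.59 · 1.29) = 0.454
[SO₂] = (0.454)^(1/2) = 0.6738 M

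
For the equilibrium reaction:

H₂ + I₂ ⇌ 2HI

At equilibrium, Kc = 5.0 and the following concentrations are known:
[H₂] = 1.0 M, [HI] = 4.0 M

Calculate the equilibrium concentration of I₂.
[I₂] = 3.2000 M

Kc = ([HI]^2) / ([H₂] × [I₂]) = 5.0
[I₂]^1 = (product terms)/(Kc · other reactant terms) = 16 / (5.0 · 1) = 3.2
[I₂] = 3.2000 M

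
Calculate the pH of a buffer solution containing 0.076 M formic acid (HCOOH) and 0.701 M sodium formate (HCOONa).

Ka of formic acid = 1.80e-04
pH = 4.71

pKa = -log(1.80e-04) = 3.74. pH = pKa + log([A⁻]/[HA]) = 3.74 + log(0.701/0.076)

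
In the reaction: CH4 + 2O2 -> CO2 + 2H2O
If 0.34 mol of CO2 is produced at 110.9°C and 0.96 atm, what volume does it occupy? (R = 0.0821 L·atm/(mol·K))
T = 110.9°C + 273.15 = 384.05 K
V = nRT/P = (0.34 × 0.0821 × 384.05) / 0.96
V = 11.17 L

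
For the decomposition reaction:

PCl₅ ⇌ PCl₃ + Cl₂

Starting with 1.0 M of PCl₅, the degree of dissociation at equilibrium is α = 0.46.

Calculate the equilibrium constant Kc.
K_c = 0.3919

x = α·[A]₀ = 0.46 × 1.0 = 0.46 M dissociated.
At eq: [PCl₅] = 1.0 − 0.46 = 0.54 M; [PCl₃] = [Cl₂] = x = 0.46 M.
Kc = [PCl₃][Cl₂]/[PCl₅] = (0.46)²/0.54 = 0.3919.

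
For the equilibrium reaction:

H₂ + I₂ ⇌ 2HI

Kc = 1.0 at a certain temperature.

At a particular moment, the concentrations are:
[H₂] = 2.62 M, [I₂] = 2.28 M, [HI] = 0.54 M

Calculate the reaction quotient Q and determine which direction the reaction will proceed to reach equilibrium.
Q = 0.049, Q < K, reaction proceeds forward (toward products)

Q = ([HI]^2) / ([H₂] × [I₂])
  = ((0.54)^2) / ((2.62)·(2.28)) = 0.2916/5.9736 = 0.04881
Since Q = 0.04881 < Kc = 1.0, the reaction proceeds forward (toward products) to reach equilibrium.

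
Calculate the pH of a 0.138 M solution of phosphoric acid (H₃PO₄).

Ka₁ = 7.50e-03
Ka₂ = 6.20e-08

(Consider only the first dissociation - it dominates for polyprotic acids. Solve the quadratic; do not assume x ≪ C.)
pH = 1.54

x² + Ka₁·x − Ka₁·C = 0 with Ka₁ = 7.50e-03, C = 0.138.
x = (−Ka₁ + √(Ka₁² + 4·Ka₁·C))/2 = 2.8639e-02 M, so pH = 1.54.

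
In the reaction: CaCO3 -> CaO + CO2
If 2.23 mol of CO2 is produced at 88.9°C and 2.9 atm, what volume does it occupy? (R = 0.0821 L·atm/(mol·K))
T = 88.9°C + 273.15 = 362.05 K
V = nRT/P = (2.23 × 0.0821 × 362.05) / 2.9
V = 22.86 L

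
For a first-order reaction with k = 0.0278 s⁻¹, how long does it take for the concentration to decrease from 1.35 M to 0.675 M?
24.93 s

From ln[A] = ln[A]₀ - k·t: t = ln([A]₀/[A])/k = ln(1.35/0.675)/0.0278 = ln(2.0000)/0.0278 = 0.6931/0.0278 = 24.93 s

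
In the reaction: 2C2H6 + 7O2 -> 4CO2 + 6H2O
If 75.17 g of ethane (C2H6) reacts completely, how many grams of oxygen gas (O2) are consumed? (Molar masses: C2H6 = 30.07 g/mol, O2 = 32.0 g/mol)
Moles of C2H6 = 75.17 g ÷ 30.07 g/mol = 2.49983 mol
Mole ratio: 7 mol O2 / 2 mol C2H6
Moles of O2 = 2.49983 × (7/2) = 8.74942 mol
Mass of O2 = 8.74942 mol × 32.0 g/mol = 280 g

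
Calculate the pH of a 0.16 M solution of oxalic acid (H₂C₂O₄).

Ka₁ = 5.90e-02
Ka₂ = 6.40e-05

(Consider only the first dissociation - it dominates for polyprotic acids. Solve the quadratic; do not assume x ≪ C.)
pH = 1.14

x² + Ka₁·x − Ka₁·C = 0 with Ka₁ = 5.90e-02, C = 0.16.
x = (−Ka₁ + √(Ka₁² + 4·Ka₁·C))/2 = 7.2039e-02 M, so pH = 1.14.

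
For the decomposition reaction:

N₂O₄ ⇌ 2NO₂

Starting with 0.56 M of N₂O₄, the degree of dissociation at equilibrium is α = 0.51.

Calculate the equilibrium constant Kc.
K_c = 1.1890

x = α·[A]₀ = 0.51 × 0.56 = 0.2856 M dissociated.
At eq: [N₂O₄] = 0.56 − 0.2856 = 0.2744 M; [NO₂] = 2x = 0.5712 M.
Kc = [NO₂]²/[N₂O₄] = (0.5712)²/0.2744 = 1.189.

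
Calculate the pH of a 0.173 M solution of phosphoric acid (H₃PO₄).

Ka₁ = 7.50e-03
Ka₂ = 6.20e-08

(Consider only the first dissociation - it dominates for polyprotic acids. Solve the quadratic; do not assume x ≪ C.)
pH = 1.49

x² + Ka₁·x − Ka₁·C = 0 with Ka₁ = 7.50e-03, C = 0.173.
x = (−Ka₁ + √(Ka₁² + 4·Ka₁·C))/2 = 3.2466e-02 M, so pH = 1.49.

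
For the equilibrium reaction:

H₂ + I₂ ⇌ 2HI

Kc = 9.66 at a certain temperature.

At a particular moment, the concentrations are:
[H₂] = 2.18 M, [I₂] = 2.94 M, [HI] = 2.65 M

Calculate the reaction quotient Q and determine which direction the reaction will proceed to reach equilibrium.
Q = 1.096, Q < K, reaction proceeds forward (toward products)

Q = ([HI]^2) / ([H₂] × [I₂])
  = ((2.65)^2) / ((2.18)·(2.94)) = 7.0225/6.4092 = 1.096
Since Q = 1.096 < Kc = 9.66, the reaction proceeds forward (toward products) to reach equilibrium.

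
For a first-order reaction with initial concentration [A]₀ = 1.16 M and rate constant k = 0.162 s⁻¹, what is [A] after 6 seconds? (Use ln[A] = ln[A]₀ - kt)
0.4389 M

ln[A] = ln[A]₀ - k·t = ln(1.16) - (0.162)·(6) = 0.1484 - 0.9720 = -0.8236
[A] = e^(-0.8236) = 0.4389 M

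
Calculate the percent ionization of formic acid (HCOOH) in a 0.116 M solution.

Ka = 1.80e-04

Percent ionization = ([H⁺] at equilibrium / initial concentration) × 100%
Percent ionization = 3.86%

Let x = [H⁺]. Ka = x²/(C - x) ⇒ x² + (1.80e-04)x - (1.80e-04)(0.116) = 0. x = 4.4804e-03. Percent = (4.4804e-03/0.116) × 100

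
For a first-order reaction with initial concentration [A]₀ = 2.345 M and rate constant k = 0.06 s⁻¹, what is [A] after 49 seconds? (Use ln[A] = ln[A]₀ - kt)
0.1240 M

ln[A] = ln[A]₀ - k·t = ln(2.345) - (0.06)·(49) = 0.8523 - 2.9400 = -2.0877
[A] = e^(-2.0877) = 0.1240 M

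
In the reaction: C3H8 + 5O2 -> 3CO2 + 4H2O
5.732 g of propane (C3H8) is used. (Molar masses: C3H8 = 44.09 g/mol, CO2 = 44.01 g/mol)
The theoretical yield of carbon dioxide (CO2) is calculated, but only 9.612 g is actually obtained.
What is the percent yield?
Moles of C3H8 = 5.732 g ÷ 44.09 g/mol = 0.130007 mol
Mole ratio: 3 mol CO2 / 1 mol C3H8
Moles of CO2 = 0.130007 × (3/1) = 0.39002 mol
Theoretical yield = 0.39002 mol × 44.01 g/mol = 17.165 g
Actual yield = 9.612 g
Percent yield = (9.612 / 17.165) × 100% = 56.0%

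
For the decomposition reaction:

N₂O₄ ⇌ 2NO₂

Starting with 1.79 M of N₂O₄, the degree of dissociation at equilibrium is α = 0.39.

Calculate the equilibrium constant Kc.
K_c = 1.7853

x = α·[A]₀ = 0.39 × 1.79 = 0.6981 M dissociated.
At eq: [N₂O₄] = 1.79 − 0.6981 = 1.092 M; [NO₂] = 2x = 1.396 M.
Kc = [NO₂]²/[N₂O₄] = (1.396)²/1.092 = 1.785.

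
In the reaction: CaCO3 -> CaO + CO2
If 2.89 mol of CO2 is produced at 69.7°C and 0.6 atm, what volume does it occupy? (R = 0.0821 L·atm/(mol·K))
T = 69.7°C + 273.15 = 342.85 K
V = nRT/P = (2.89 × 0.0821 × 342.85) / 0.6
V = 135.58 L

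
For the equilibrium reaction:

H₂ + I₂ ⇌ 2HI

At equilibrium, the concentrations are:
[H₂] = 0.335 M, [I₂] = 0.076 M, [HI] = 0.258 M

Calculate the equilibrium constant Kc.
K_c = 2.6145

Kc = ([HI]^2) / ([H₂] × [I₂])
   = ((0.258)^2) / ((0.335)·(0.076))
   = 0.066564 / 0.02546 = 2.6145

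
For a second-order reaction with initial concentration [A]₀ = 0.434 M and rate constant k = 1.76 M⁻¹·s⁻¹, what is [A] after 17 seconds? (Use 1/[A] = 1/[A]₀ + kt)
0.0310 M

1/[A] = 1/[A]₀ + k·t = 1/0.434 + (1.76)·(17) = 2.3041 + 29.9200 = 32.2241
[A] = 1/32.2241 = 0.0310 M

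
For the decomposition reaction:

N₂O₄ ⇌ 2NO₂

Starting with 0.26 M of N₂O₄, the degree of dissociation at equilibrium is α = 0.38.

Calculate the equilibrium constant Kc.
K_c = 0.2422

x = α·[A]₀ = 0.38 × 0.26 = 0.0988 M dissociated.
At eq: [N₂O₄] = 0.26 − 0.0988 = 0.1612 M; [NO₂] = 2x = 0.1976 M.
Kc = [NO₂]²/[N₂O₄] = (0.1976)²/0.1612 = 0.2422.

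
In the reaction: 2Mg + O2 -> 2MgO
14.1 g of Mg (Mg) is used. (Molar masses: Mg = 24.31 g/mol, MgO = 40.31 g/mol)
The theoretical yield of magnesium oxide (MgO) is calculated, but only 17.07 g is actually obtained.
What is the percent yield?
Moles of Mg = 14.1 g ÷ 24.31 g/mol = 0.580008 mol
Mole ratio: 2 mol MgO / 2 mol Mg
Moles of MgO = 0.580008 × (2/2) = 0.580008 mol
Theoretical yield = 0.580008 mol × 40.31 g/mol = 23.38 g
Actual yield = 17.07 g
Percent yield = (17.07 / 23.38) × 100% = 73.0%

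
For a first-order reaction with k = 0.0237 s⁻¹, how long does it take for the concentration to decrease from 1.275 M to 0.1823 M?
82.07 s

From ln[A] = ln[A]₀ - k·t: t = ln([A]₀/[A])/k = ln(1.275/0.1823)/0.0237 = ln(6.9940)/0.0237 = 1.9450/0.0237 = 82.07 s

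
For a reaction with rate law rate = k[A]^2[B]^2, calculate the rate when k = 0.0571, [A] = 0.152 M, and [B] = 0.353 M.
0.0001644 M/s

rate = k·[A]^2·[B]^2 = 0.0571·(0.152)^2·(0.353)^2 = 0.0571·0.023104·0.124609 = 0.0001644 M/s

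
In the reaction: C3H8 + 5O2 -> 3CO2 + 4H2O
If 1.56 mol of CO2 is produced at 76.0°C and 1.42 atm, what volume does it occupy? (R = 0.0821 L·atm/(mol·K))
T = 76.0°C + 273.15 = 349.15 K
V = nRT/P = (1.56 × 0.0821 × 349.15) / 1.42
V = 31.49 L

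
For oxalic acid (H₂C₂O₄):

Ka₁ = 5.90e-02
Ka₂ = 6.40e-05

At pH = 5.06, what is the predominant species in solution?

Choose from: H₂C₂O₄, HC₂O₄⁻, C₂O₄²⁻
C₂O₄²⁻

pKa1 = 1.23, pKa2 = 4.19. Each pKa is the crossover between adjacent species; pH = 5.06 lies in the region where C₂O₄²⁻ predominates.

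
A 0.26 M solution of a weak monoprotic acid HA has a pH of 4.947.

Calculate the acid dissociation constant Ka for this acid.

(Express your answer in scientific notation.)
K_a = 4.91e-10

[H⁺] = 10^(−pH) = 10^(−4.947) = 1.130e-05 M. For HA ⇌ H⁺ + A⁻, Ka = x²/(C − x) = (1.130e-05)²/(0.26 − 1.130e-05) = 4.91e-10.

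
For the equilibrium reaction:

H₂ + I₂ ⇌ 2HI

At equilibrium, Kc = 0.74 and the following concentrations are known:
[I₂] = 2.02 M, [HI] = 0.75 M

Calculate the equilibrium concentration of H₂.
[H₂] = 0.3763 M

Kc = ([HI]^2) / ([H₂] × [I₂]) = 0.74
[H₂]^1 = (product terms)/(Kc · other reactant terms) = 0.5625 / (0.74 · 2.02) = 0.3763
[H₂] = 0.3763 M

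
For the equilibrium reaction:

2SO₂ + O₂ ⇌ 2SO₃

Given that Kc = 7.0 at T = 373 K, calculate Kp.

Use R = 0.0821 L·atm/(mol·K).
K_p = 0.2286

Δn = (moles gaseous products) − (moles gaseous reactants) = -1
T = 373 K; RT = 0.0821 × 373 = 30.6233
Kp = Kc·(RT)^Δn = 7.0 × (30.6233)^-1 = 7.0 × 0.0326549 = 0.2286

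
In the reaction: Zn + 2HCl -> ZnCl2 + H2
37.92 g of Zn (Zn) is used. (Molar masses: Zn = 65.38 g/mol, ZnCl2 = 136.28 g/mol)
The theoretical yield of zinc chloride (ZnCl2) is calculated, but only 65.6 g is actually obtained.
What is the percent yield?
Moles of Zn = 37.92 g ÷ 65.38 g/mol = 0.579994 mol
Mole ratio: 1 mol ZnCl2 / 1 mol Zn
Moles of ZnCl2 = 0.579994 × (1/1) = 0.579994 mol
Theoretical yield = 0.579994 mol × 136.28 g/mol = 79.042 g
Actual yield = 65.6 g
Percent yield = (65.6 / 79.042) × 100% = 83.0%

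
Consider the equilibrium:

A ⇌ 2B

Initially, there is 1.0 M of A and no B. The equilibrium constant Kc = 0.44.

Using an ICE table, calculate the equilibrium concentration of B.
[B] = 0.562 M

ICE: [A] = 1.0 − x, [B] = 2x.
Kc = (2x)²/(1.0 − x) = 0.44 ⇒ 4x² + 0.44x − 0.44 = 0.
x = (−0.44 + √(0.44² + 4·4·0.44))/(2·4) = (−0.44 + √7.2336)/8 = 0.28119.
[B] = 2x = 0.562 M.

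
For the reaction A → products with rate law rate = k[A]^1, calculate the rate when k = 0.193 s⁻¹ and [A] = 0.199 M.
0.03841 M/s

rate = k·[A]^1 = 0.193·(0.199)^1 = 0.193·0.199 = 0.03841 M/s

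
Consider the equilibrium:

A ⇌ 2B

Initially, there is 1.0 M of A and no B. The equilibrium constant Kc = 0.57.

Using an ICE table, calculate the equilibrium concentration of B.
[B] = 0.626 M

ICE: [A] = 1.0 − x, [B] = 2x.
Kc = (2x)²/(1.0 − x) = 0.57 ⇒ 4x² + 0.57x − 0.57 = 0.
x = (−0.57 + √(0.57² + 4·4·0.57))/(2·4) = (−0.57 + √9.4449)/8 = 0.31291.
[B] = 2x = 0.626 M.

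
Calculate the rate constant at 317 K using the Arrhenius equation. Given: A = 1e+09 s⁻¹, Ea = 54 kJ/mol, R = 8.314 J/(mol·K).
1.26e+00 s⁻¹

k = A·exp(-Ea/(R·T)) = 1e+09·exp(-54000/(8.314·317)) = 1e+09·exp(-20.4892) = 1e+09·1.2638e-09 = 1.26e+00 s⁻¹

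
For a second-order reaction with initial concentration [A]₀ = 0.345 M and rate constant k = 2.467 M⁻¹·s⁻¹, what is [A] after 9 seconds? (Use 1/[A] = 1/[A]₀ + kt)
0.0398 M

1/[A] = 1/[A]₀ + k·t = 1/0.345 + (2.467)·(9) = 2.8986 + 22.2030 = 25.1016
[A] = 1/25.1016 = 0.0398 M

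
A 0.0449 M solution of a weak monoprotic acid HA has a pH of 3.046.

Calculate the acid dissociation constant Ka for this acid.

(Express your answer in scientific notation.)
K_a = 1.84e-05

[H⁺] = 10^(−pH) = 10^(−3.046) = 8.995e-04 M. For HA ⇌ H⁺ + A⁻, Ka = x²/(C − x) = (8.995e-04)²/(0.0449 − 8.995e-04) = 1.84e-05.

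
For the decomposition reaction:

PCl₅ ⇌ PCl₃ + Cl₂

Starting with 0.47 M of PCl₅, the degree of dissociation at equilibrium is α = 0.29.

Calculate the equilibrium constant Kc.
K_c = 0.0557

x = α·[A]₀ = 0.29 × 0.47 = 0.1363 M dissociated.
At eq: [PCl₅] = 0.47 − 0.1363 = 0.3337 M; [PCl₃] = [Cl₂] = x = 0.1363 M.
Kc = [PCl₃][Cl₂]/[PCl₅] = (0.1363)²/0.3337 = 0.05567.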